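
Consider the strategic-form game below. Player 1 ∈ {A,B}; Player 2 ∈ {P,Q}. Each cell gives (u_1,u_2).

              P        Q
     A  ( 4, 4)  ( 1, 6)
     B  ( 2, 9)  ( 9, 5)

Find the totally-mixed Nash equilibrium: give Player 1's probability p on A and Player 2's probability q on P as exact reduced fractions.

P1 indiff ⇒ q·4+(1-q)·1 = q·2+(1-q)·9 ⇒ q(2) = (1-q)(8) ⇒ q = 4/5
P2 indiff ⇒ p·4+(1-p)·9 = p·6+(1-p)·5 ⇒ p(-2) = (1-p)(-4) ⇒ p = 2/3

(p,q) = (2/3, 4/5)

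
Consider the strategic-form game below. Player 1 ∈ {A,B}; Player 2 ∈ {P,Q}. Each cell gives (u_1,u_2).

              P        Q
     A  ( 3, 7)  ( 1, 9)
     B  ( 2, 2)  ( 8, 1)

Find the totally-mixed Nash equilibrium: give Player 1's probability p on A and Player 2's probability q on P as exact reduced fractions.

P1 indiff ⇒ q·3+(1-q)·1 = q·2+(1-q)·8 ⇒ q(1) = (1-q)(7) ⇒ q = 7/8
P2 indiff ⇒ p·7+(1-p)·2 = p·9+(1-p)·1 ⇒ p(-2) = (1-p)(-1) ⇒ p = 1/3

p=1/3, q=7/8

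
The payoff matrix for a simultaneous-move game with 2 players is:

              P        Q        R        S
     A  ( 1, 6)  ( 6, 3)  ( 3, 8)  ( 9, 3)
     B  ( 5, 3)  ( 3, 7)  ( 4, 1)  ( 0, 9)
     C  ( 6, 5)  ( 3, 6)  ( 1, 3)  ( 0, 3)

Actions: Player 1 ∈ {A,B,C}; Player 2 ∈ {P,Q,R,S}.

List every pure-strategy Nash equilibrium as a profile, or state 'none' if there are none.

(A,P): not NE [P1→C gives 6>1; P2→R gives 8>6]
(A,Q): not NE [P2→R gives 8>3]
(A,R): not NE [P1→B gives 4>3]
(A,S): not NE [P2→R gives 8>3]
(B,P): not NE [P1→C gives 6>5; P2→S gives 9>3]
(B,Q): not NE [P1→A gives 6>3; P2→S gives 9>7]
(B,R): not NE [P2→S gives 9>1]
(B,S): not NE [P1→A gives 9>0]
(C,P): not NE [P2→Q gives 6>5]
(C,Q): not NE [P1→A gives 6>3]
(C,R): not NE [P1→B gives 4>1; P2→Q gives 6>3]
(C,S): not NE [P1→A gives 9>0; P2→Q gives 6>3]

No pure NE.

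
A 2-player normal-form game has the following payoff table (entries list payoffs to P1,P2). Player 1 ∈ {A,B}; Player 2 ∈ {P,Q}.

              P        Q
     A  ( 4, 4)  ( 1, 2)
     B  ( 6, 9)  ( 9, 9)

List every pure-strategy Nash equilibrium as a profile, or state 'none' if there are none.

(A,P): not NE [P1→B gives 6>4]
(A,Q): not NE [P1→B gives 9>1; P2→P gives 4>2]
(B,P): NE
(B,Q): NE

PSNE = {(B,P), (B,Q)}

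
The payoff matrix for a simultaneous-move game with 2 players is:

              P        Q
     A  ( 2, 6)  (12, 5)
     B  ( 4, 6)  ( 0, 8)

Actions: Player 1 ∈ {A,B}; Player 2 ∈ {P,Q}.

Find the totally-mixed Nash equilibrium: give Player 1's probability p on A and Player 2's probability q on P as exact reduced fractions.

P1 indiff ⇒ q·2+(1-q)·12 = q·4+(1-q)·0 ⇒ q(-2) = (1-q)(-12) ⇒ q = 6/7
P2 indiff ⇒ p·6+(1-p)·6 = p·5+(1-p)·8 ⇒ p(1) = (1-p)(2) ⇒ p = 2/3

(p,q) = (2/3, 6/7)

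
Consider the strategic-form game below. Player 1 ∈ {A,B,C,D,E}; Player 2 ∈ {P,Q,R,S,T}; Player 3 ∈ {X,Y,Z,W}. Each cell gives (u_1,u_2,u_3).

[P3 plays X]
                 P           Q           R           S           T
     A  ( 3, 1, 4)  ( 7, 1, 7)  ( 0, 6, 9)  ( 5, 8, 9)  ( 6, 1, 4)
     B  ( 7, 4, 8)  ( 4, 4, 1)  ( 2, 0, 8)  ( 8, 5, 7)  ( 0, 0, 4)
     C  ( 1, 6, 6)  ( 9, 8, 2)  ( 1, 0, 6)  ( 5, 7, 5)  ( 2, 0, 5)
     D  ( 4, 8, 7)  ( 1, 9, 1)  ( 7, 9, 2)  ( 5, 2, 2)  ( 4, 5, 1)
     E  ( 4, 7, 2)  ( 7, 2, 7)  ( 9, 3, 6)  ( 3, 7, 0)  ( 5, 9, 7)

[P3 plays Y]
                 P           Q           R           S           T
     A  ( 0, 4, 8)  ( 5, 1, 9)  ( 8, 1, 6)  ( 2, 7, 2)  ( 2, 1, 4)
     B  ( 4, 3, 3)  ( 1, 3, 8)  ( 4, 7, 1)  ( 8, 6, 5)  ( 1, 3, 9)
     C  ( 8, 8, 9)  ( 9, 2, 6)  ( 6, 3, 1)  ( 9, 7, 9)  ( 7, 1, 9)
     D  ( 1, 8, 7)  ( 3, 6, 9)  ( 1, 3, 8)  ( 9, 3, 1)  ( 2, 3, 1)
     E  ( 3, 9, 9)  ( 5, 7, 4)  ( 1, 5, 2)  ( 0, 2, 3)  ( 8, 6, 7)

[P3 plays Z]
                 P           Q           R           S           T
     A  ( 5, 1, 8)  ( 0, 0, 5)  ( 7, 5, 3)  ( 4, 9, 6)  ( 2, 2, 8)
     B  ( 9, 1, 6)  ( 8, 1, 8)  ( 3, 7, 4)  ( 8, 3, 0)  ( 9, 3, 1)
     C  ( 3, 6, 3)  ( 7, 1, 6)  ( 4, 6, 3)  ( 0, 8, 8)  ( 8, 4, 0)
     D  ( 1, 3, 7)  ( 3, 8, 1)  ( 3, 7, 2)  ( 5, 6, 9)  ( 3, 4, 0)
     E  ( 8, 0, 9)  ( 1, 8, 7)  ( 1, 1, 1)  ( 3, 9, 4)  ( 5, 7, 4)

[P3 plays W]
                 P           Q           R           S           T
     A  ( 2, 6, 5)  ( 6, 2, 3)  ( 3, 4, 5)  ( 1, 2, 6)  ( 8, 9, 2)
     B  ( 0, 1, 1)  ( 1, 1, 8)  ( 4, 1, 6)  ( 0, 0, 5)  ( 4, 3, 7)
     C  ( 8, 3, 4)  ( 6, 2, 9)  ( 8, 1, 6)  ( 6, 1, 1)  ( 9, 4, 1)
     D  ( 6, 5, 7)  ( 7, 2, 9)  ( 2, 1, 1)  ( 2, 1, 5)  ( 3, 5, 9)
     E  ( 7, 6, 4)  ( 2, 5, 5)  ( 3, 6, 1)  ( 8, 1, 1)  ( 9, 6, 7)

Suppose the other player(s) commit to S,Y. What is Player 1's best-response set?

argmax u_1 = {C,D}

u_1(A vs S,Y) = 2
u_1(B vs S,Y) = 8
u_1(C vs S,Y) = 9
u_1(D vs S,Y) = 9
u_1(E vs S,Y) = 0
max payoff 9 at {C,D}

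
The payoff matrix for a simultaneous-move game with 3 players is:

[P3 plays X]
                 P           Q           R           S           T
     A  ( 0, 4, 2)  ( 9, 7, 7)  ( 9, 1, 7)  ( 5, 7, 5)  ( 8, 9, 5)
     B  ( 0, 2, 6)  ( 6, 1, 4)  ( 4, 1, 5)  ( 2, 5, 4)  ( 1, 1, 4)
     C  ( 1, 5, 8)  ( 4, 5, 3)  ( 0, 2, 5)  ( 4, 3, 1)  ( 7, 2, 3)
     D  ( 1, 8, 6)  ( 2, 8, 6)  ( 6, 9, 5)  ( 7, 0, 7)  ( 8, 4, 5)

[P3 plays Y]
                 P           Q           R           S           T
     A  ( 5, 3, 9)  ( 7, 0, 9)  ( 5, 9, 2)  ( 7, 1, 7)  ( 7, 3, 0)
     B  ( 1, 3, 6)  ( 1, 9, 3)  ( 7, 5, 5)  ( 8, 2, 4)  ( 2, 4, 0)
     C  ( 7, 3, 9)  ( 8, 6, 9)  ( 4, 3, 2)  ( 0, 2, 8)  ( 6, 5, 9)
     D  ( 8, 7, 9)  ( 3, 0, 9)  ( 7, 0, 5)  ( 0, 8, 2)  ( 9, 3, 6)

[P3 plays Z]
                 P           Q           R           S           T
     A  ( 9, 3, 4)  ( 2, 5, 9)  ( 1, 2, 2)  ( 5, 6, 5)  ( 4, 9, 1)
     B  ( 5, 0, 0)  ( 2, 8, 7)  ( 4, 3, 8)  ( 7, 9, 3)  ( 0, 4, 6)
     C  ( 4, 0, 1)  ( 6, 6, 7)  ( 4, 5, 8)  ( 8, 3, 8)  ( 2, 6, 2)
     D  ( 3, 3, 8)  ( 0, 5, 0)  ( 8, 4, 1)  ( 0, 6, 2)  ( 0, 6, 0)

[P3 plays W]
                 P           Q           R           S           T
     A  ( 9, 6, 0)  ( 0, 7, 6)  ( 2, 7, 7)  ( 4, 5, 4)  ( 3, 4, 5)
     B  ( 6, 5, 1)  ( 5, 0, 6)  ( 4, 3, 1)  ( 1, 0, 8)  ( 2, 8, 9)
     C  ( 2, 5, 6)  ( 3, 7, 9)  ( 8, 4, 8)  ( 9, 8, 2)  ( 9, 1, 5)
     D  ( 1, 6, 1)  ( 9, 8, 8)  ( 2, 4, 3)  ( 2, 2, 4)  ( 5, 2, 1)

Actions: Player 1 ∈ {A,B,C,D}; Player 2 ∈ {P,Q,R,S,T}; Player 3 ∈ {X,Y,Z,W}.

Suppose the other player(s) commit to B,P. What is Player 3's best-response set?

BR_3 = {X,Y}

u_3(X vs B,P) = 6
u_3(Y vs B,P) = 6
u_3(Z vs B,P) = 0
u_3(W vs B,P) = 1
max payoff 6 at {X,Y}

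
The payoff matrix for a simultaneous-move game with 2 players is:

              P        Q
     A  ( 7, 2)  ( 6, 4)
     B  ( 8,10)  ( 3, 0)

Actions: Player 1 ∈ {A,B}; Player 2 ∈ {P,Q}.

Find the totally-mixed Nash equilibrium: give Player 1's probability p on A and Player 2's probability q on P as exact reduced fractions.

(p,q) = (5/6, 3/4)

P1 indiff ⇒ q·7+(1-q)·6 = q·8+(1-q)·3 ⇒ q(-1) = (1-q)(-3) ⇒ q = 3/4
P2 indiff ⇒ p·2+(1-p)·10 = p·4+(1-p)·0 ⇒ p(-2) = (1-p)(-10) ⇒ p = 5/6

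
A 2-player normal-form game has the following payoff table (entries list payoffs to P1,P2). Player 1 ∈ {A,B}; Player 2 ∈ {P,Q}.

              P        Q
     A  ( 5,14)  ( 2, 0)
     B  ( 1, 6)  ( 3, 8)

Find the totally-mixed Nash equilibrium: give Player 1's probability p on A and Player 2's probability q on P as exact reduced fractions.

P1 mixes 1/8 on A; P2 mixes 1/5 on P

P1 indiff ⇒ q·5+(1-q)·2 = q·1+(1-q)·3 ⇒ q(4) = (1-q)(1) ⇒ q = 1/5
P2 indiff ⇒ p·14+(1-p)·6 = p·0+(1-p)·8 ⇒ p(14) = (1-p)(2) ⇒ p = 1/8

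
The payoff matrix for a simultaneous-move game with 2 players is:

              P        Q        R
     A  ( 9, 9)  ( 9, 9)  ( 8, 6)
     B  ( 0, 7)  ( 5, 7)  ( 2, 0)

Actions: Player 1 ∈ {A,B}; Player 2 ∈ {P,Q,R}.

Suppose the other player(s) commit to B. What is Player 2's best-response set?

u_2(P vs B) = 7
u_2(Q vs B) = 7
u_2(R vs B) = 0
max payoff 7 at {P,Q}

BR_2 = {P,Q}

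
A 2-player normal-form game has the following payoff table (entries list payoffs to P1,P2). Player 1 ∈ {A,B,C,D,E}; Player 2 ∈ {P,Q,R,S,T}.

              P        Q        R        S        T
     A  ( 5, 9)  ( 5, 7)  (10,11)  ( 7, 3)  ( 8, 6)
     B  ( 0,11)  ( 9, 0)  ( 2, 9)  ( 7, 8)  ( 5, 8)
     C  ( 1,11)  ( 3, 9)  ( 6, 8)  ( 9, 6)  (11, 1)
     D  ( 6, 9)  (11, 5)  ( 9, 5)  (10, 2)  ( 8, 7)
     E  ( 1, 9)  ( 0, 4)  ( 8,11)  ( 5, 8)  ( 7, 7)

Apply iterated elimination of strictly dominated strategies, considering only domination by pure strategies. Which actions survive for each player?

Remaining: P1:{A,D} P2:{P,R}

P1 drop B (D beats it: P:6>0 Q:11>9 R:9>2 S:10>7 T:8>5)
P1 drop E (A beats it: P:5>1 Q:5>0 R:10>8 S:7>5 T:8>7)
P2 drop Q (P beats it: A:9>7 C:11>9 D:9>5)
P2 drop S (P beats it: A:9>3 C:11>6 D:9>2)
P2 drop T (P beats it: A:9>6 C:11>1 D:9>7)
P1 drop C (A beats it: P:5>1 R:10>6)
P1→{A,D} P2→{P,R}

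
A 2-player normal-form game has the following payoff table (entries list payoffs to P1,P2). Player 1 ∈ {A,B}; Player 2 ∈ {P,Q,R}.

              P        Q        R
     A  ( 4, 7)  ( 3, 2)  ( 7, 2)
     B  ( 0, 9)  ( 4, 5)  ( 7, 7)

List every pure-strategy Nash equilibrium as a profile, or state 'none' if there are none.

Nash profiles: (A,P)

(A,P): NE
(A,Q): not NE [P1→B gives 4>3; P2→P gives 7>2]
(A,R): not NE [P2→P gives 7>2]
(B,P): not NE [P1→A gives 4>0]
(B,Q): not NE [P2→P gives 9>5]
(B,R): not NE [P2→P gives 9>7]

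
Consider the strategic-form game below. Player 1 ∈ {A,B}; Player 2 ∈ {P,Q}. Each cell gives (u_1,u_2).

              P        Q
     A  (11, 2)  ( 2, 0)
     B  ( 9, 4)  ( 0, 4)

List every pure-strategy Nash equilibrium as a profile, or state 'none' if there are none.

NE set: (A,P)

(A,P): NE
(A,Q): not NE [P2→P gives 2>0]
(B,P): not NE [P1→A gives 11>9]
(B,Q): not NE [P1→A gives 2>0]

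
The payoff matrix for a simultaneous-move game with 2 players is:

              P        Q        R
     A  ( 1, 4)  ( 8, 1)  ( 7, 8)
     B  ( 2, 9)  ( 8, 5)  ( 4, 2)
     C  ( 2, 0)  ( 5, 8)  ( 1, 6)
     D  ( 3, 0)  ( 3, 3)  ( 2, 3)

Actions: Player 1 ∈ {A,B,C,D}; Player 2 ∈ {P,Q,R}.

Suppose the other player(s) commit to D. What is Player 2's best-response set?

u_2(P vs D) = 0
u_2(Q vs D) = 3
u_2(R vs D) = 3
max payoff 3 at {Q,R}

P2 best: {Q,R}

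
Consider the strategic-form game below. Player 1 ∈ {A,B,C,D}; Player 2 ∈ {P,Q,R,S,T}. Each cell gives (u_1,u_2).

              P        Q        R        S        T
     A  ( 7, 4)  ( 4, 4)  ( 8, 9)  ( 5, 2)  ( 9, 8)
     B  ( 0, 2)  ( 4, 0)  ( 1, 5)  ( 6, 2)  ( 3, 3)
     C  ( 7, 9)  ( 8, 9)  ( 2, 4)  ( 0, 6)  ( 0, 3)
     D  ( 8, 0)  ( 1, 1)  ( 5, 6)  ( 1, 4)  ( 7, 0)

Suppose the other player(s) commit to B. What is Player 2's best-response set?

P2 best: {R}

u_2(P vs B) = 2
u_2(Q vs B) = 0
u_2(R vs B) = 5
u_2(S vs B) = 2
u_2(T vs B) = 3
max payoff 5 at {R}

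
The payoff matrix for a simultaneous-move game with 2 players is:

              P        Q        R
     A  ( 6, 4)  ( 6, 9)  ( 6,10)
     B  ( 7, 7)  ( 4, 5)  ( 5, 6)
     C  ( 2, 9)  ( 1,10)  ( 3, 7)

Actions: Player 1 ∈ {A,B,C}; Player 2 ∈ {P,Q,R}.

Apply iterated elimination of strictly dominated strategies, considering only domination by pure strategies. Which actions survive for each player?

P1 drop C (A beats it: P:6>2 Q:6>1 R:6>3)
P2 drop Q (R beats it: A:10>9 B:6>5)
P1→{A,B} P2→{P,R}

IESDS → P1:{A,B} P2:{P,R}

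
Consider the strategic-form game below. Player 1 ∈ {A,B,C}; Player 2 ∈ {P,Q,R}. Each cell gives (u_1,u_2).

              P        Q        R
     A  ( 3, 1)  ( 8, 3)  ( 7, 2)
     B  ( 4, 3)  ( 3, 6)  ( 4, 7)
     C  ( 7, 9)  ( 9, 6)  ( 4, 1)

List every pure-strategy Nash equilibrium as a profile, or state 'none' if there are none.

Nash profiles: (C,P)

(A,P): not NE [P1→C gives 7>3; P2→Q gives 3>1]
(A,Q): not NE [P1→C gives 9>8]
(A,R): not NE [P2→Q gives 3>2]
(B,P): not NE [P1→C gives 7>4; P2→R gives 7>3]
(B,Q): not NE [P1→C gives 9>3; P2→R gives 7>6]
(B,R): not NE [P1→A gives 7>4]
(C,P): NE
(C,Q): not NE [P2→P gives 9>6]
(C,R): not NE [P1→A gives 7>4; P2→P gives 9>1]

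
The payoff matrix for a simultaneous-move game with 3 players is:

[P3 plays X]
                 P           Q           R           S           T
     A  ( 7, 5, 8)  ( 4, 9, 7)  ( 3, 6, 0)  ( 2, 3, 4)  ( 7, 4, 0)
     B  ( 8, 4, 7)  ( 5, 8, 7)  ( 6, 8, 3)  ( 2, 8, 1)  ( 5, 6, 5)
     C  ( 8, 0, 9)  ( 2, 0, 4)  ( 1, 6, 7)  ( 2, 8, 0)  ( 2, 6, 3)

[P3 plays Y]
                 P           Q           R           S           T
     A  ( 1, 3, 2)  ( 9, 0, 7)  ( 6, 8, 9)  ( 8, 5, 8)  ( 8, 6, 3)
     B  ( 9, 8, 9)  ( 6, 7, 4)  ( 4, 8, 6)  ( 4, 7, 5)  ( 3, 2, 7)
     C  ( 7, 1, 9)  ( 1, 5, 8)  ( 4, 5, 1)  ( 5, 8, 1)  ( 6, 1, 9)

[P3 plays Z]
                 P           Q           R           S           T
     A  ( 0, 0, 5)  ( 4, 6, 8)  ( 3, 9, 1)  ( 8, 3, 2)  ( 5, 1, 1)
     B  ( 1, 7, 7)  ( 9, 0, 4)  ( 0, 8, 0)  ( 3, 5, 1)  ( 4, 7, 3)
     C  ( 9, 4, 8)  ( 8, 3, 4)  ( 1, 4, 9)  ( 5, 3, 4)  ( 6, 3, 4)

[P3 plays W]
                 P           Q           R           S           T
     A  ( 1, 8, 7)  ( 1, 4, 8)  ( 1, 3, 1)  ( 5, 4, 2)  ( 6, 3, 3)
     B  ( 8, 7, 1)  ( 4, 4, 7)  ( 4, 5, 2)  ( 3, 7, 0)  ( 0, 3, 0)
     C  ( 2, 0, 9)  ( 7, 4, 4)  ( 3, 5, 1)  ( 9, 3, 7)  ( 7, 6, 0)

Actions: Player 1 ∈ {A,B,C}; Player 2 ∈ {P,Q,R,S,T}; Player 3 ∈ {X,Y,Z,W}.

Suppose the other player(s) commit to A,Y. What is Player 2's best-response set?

u_2(P vs A,Y) = 3
u_2(Q vs A,Y) = 0
u_2(R vs A,Y) = 8
u_2(S vs A,Y) = 5
u_2(T vs A,Y) = 6
max payoff 8 at {R}

argmax u_2 = {R}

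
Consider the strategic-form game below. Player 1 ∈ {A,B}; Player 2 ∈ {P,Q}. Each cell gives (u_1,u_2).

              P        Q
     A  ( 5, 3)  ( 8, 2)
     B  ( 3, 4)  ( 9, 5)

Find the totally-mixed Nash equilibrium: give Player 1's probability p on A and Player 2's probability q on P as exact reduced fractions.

P1 indiff ⇒ q·5+(1-q)·8 = q·3+(1-q)·9 ⇒ q(2) = (1-q)(1) ⇒ q = 1/3
P2 indiff ⇒ p·3+(1-p)·4 = p·2+(1-p)·5 ⇒ p(1) = (1-p)(1) ⇒ p = 1/2

P1 mixes 1/2 on A; P2 mixes 1/3 on P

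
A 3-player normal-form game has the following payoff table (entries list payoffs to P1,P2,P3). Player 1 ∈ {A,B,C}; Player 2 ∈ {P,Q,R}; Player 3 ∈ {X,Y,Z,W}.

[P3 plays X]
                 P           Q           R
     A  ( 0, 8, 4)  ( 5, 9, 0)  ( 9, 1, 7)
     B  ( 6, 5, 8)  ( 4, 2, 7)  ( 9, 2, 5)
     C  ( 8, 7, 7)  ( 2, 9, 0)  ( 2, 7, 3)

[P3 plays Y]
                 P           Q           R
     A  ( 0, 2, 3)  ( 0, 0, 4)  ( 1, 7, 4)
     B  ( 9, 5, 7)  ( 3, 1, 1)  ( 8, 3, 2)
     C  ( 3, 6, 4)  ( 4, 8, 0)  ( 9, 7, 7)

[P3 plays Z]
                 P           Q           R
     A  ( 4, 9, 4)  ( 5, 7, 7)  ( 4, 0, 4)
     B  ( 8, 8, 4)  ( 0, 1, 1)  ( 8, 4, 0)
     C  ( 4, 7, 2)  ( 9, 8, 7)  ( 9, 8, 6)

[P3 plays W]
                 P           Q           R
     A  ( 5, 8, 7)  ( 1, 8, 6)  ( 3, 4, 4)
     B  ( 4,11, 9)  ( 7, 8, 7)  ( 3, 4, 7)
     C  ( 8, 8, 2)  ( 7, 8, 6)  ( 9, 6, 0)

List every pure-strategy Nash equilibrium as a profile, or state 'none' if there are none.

(A,P,X): not NE [P1→C gives 8>0; P2→Q gives 9>8; P3→W gives 7>4]
(A,P,Y): not NE [P1→B gives 9>0; P2→R gives 7>2; P3→W gives 7>3]
(A,P,Z): not NE [P1→B gives 8>4; P3→W gives 7>4]
(A,P,W): not NE [P1→C gives 8>5]
(A,Q,X): not NE [P3→Z gives 7>0]
(A,Q,Y): not NE [P1→C gives 4>0; P2→R gives 7>0; P3→Z gives 7>4]
(A,Q,Z): not NE [P1→C gives 9>5; P2→P gives 9>7]
(A,Q,W): not NE [P1→C gives 7>1; P3→Z gives 7>6]
(A,R,X): not NE [P2→Q gives 9>1]
(A,R,Y): not NE [P1→C gives 9>1; P3→X gives 7>4]
(A,R,Z): not NE [P1→C gives 9>4; P2→P gives 9>0; P3→X gives 7>4]
(A,R,W): not NE [P1→C gives 9>3; P2→Q gives 8>4; P3→X gives 7>4]
(B,P,X): not NE [P1→C gives 8>6; P3→W gives 9>8]
(B,P,Y): not NE [P3→W gives 9>7]
(B,P,Z): not NE [P3→W gives 9>4]
(B,P,W): not NE [P1→C gives 8>4]
(B,Q,X): not NE [P1→A gives 5>4; P2→P gives 5>2]
(B,Q,Y): not NE [P1→C gives 4>3; P2→P gives 5>1; P3→W gives 7>1]
(B,Q,Z): not NE [P1→C gives 9>0; P2→P gives 8>1; P3→W gives 7>1]
(B,Q,W): not NE [P2→P gives 11>8]
(B,R,X): not NE [P2→P gives 5>2; P3→W gives 7>5]
(B,R,Y): not NE [P1→C gives 9>8; P2→P gives 5>3; P3→W gives 7>2]
(B,R,Z): not NE [P1→C gives 9>8; P2→P gives 8>4; P3→W gives 7>0]
(B,R,W): not NE [P1→C gives 9>3; P2→P gives 11>4]
(C,P,X): not NE [P2→Q gives 9>7]
(C,P,Y): not NE [P1→B gives 9>3; P2→Q gives 8>6; P3→X gives 7>4]
(C,P,Z): not NE [P1→B gives 8>4; P2→R gives 8>7; P3→X gives 7>2]
(C,P,W): not NE [P3→X gives 7>2]
(C,Q,X): not NE [P1→A gives 5>2; P3→Z gives 7>0]
(C,Q,Y): not NE [P3→Z gives 7>0]
(C,Q,Z): NE
(C,Q,W): not NE [P3→Z gives 7>6]
(C,R,X): not NE [P1→B gives 9>2; P2→Q gives 9>7; P3→Y gives 7>3]
(C,R,Y): not NE [P2→Q gives 8>7]
(C,R,Z): not NE [P3→Y gives 7>6]
(C,R,W): not NE [P2→Q gives 8>6; P3→Y gives 7>0]

NE set: (C,Q,Z)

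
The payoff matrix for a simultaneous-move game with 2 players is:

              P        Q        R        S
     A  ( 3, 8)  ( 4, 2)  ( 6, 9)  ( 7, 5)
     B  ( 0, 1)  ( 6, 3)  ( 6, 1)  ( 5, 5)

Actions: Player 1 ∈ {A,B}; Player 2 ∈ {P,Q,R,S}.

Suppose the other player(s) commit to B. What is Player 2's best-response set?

P2 best: {S}

u_2(P vs B) = 1
u_2(Q vs B) = 3
u_2(R vs B) = 1
u_2(S vs B) = 5
max payoff 5 at {S}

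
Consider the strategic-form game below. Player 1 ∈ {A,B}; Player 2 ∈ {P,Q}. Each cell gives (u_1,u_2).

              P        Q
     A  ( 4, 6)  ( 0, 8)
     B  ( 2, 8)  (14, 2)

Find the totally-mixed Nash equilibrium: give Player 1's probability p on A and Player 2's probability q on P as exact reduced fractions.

p=3/4, q=7/8

P1 indiff ⇒ q·4+(1-q)·0 = q·2+(1-q)·14 ⇒ q(2) = (1-q)(14) ⇒ q = 7/8
P2 indiff ⇒ p·6+(1-p)·8 = p·8+(1-p)·2 ⇒ p(-2) = (1-p)(-6) ⇒ p = 3/4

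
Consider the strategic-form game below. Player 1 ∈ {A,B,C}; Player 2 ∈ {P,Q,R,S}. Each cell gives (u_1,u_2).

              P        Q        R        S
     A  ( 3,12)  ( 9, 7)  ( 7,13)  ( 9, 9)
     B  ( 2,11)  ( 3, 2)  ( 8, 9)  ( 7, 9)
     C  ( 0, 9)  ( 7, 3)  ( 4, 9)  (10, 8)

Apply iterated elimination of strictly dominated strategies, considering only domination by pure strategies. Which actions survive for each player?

IESDS → P1:{A,B} P2:{P,R}

P2 drop Q (P beats it: A:12>7 B:11>2 C:9>3)
P2 drop S (P beats it: A:12>9 B:11>9 C:9>8)
P1 drop C (A beats it: P:3>0 R:7>4)
P1→{A,B} P2→{P,R}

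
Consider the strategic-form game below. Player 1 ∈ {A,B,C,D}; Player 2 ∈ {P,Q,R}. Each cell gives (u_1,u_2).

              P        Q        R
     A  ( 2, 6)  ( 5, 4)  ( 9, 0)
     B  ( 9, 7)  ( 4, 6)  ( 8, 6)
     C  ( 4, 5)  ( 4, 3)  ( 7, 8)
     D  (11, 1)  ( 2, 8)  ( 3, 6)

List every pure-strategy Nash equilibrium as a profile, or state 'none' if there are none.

Equilibria: none

(A,P): not NE [P1→D gives 11>2]
(A,Q): not NE [P2→P gives 6>4]
(A,R): not NE [P2→P gives 6>0]
(B,P): not NE [P1→D gives 11>9]
(B,Q): not NE [P1→A gives 5>4; P2→P gives 7>6]
(B,R): not NE [P1→A gives 9>8; P2→P gives 7>6]
(C,P): not NE [P1→D gives 11>4; P2→R gives 8>5]
(C,Q): not NE [P1→A gives 5>4; P2→R gives 8>3]
(C,R): not NE [P1→A gives 9>7]
(D,P): not NE [P2→Q gives 8>1]
(D,Q): not NE [P1→A gives 5>2]
(D,R): not NE [P1→A gives 9>3; P2→Q gives 8>6]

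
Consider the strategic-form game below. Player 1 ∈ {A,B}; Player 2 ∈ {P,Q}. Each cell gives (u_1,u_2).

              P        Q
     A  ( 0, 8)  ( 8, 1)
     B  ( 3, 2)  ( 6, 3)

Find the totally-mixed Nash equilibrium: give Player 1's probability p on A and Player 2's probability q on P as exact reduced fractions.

P1 indiff ⇒ q·0+(1-q)·8 = q·3+(1-q)·6 ⇒ q(-3) = (1-q)(-2) ⇒ q = 2/5
P2 indiff ⇒ p·8+(1-p)·2 = p·1+(1-p)·3 ⇒ p(7) = (1-p)(1) ⇒ p = 1/8

p=1/8, q=2/5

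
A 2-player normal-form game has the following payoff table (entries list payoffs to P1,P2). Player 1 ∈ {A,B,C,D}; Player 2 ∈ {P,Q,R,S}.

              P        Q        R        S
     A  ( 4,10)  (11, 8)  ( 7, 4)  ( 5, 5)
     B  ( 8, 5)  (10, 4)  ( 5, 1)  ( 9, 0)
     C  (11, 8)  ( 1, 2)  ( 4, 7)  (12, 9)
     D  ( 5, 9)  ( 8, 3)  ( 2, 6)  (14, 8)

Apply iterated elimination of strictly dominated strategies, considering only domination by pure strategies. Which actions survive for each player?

IESDS → P1:{C,D} P2:{P,S}

P2 drop Q (P beats it: A:10>8 B:5>4 C:8>2 D:9>3)
P2 drop R (P beats it: A:10>4 B:5>1 C:8>7 D:9>6)
P1 drop A (B beats it: P:8>4 S:9>5)
P1 drop B (C beats it: P:11>8 S:12>9)
P1→{C,D} P2→{P,S}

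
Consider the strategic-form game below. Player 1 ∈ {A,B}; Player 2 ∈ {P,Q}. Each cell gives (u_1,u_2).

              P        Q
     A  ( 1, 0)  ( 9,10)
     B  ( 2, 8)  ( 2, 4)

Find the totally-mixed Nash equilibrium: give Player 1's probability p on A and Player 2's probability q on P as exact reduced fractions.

p=2/7, q=7/8

P1 indiff ⇒ q·1+(1-q)·9 = q·2+(1-q)·2 ⇒ q(-1) = (1-q)(-7) ⇒ q = 7/8
P2 indiff ⇒ p·0+(1-p)·8 = p·10+(1-p)·4 ⇒ p(-10) = (1-p)(-4) ⇒ p = 2/7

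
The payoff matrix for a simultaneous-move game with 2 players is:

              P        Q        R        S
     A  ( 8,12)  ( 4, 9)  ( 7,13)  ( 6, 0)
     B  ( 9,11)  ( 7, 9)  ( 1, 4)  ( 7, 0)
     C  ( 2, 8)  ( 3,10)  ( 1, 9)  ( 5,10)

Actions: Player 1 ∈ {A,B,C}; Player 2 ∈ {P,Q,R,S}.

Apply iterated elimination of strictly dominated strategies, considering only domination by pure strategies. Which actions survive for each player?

P1 drop C (A beats it: P:8>2 Q:4>3 R:7>1 S:6>5)
P2 drop Q (P beats it: A:12>9 B:11>9)
P2 drop S (P beats it: A:12>0 B:11>0)
P1→{A,B} P2→{P,R}

IESDS → P1:{A,B} P2:{P,R}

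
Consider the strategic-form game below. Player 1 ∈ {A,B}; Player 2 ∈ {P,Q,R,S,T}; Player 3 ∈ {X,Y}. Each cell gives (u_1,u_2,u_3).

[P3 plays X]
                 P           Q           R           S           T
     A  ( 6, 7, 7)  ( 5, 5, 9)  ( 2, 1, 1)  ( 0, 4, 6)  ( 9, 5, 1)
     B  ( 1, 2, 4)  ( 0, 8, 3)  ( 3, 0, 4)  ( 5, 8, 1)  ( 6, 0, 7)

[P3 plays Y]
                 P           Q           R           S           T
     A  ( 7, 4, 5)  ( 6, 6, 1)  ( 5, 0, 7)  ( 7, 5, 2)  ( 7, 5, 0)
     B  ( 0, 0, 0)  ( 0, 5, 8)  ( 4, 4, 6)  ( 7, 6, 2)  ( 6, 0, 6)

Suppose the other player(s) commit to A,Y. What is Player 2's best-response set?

BR_2 = {Q}

u_2(P vs A,Y) = 4
u_2(Q vs A,Y) = 6
u_2(R vs A,Y) = 0
u_2(S vs A,Y) = 5
u_2(T vs A,Y) = 5
max payoff 6 at {Q}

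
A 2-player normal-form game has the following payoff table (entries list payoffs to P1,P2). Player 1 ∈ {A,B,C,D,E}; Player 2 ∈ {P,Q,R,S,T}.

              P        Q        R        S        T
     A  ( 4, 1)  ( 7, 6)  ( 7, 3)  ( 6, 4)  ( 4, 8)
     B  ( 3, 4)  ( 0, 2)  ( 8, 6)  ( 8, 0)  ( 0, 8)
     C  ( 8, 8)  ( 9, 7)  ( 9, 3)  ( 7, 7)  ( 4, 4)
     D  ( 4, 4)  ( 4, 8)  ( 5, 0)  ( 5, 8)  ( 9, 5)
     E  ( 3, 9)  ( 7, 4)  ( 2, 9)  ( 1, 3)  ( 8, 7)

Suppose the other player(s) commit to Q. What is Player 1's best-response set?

P1 best: {C}

u_1(A vs Q) = 7
u_1(B vs Q) = 0
u_1(C vs Q) = 9
u_1(D vs Q) = 4
u_1(E vs Q) = 7
max payoff 9 at {C}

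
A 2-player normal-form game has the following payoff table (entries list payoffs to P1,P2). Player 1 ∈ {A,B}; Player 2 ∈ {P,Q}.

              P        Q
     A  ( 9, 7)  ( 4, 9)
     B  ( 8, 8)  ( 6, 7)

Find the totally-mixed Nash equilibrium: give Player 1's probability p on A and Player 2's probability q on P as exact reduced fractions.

P1 indiff ⇒ q·9+(1-q)·4 = q·8+(1-q)·6 ⇒ q(1) = (1-q)(2) ⇒ q = 2/3
P2 indiff ⇒ p·7+(1-p)·8 = p·9+(1-p)·7 ⇒ p(-2) = (1-p)(-1) ⇒ p = 1/3

p=1/3, q=2/3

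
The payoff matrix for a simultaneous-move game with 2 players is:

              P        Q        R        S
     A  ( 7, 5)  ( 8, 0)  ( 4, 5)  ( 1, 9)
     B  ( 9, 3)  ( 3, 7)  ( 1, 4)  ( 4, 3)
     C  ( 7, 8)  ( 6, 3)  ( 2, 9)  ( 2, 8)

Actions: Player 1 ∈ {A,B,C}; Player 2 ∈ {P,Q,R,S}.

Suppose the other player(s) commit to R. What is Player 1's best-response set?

u_1(A vs R) = 4
u_1(B vs R) = 1
u_1(C vs R) = 2
max payoff 4 at {A}

argmax u_1 = {A}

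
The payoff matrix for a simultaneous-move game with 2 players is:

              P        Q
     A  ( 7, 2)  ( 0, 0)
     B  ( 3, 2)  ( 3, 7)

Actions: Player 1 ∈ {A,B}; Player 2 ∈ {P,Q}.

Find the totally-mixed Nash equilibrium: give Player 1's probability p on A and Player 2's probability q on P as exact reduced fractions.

(p,q) = (5/7, 3/7)

P1 indiff ⇒ q·7+(1-q)·0 = q·3+(1-q)·3 ⇒ q(4) = (1-q)(3) ⇒ q = 3/7
P2 indiff ⇒ p·2+(1-p)·2 = p·0+(1-p)·7 ⇒ p(2) = (1-p)(5) ⇒ p = 5/7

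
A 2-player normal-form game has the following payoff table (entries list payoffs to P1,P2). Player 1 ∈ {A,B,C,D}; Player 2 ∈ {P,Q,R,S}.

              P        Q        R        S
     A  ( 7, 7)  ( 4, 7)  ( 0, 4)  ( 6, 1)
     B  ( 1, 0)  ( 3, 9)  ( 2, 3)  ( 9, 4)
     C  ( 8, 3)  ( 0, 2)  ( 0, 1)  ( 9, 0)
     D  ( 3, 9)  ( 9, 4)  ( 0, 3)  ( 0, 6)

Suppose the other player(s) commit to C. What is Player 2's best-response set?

BR_2 = {P}

u_2(P vs C) = 3
u_2(Q vs C) = 2
u_2(R vs C) = 1
u_2(S vs C) = 0
max payoff 3 at {P}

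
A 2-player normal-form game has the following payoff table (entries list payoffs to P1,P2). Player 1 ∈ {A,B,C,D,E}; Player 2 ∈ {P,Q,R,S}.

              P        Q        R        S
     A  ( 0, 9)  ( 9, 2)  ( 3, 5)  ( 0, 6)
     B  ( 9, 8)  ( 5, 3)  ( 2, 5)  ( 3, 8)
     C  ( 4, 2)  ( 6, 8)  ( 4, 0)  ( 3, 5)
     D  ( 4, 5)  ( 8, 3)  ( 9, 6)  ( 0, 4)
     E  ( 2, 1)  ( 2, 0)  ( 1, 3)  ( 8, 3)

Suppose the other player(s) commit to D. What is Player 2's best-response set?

BR_2 = {R}

u_2(P vs D) = 5
u_2(Q vs D) = 3
u_2(R vs D) = 6
u_2(S vs D) = 4
max payoff 6 at {R}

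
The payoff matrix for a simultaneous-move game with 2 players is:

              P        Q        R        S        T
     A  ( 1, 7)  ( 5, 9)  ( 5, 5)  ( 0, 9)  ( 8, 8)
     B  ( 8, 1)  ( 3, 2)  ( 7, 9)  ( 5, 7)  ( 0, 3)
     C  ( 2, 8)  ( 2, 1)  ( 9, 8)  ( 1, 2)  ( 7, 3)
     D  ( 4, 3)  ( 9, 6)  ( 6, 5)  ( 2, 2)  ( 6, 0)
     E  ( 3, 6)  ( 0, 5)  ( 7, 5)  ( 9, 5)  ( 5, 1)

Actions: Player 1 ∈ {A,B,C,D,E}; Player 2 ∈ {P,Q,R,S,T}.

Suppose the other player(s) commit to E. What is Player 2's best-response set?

u_2(P vs E) = 6
u_2(Q vs E) = 5
u_2(R vs E) = 5
u_2(S vs E) = 5
u_2(T vs E) = 1
max payoff 6 at {P}

BR_2 = {P}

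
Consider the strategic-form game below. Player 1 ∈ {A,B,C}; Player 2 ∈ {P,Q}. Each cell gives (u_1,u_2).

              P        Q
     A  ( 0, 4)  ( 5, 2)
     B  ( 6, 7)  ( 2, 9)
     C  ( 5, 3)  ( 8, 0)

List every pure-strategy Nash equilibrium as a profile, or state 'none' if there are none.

No pure NE.

(A,P): not NE [P1→B gives 6>0]
(A,Q): not NE [P1→C gives 8>5; P2→P gives 4>2]
(B,P): not NE [P2→Q gives 9>7]
(B,Q): not NE [P1→C gives 8>2]
(C,P): not NE [P1→B gives 6>5]
(C,Q): not NE [P2→P gives 3>0]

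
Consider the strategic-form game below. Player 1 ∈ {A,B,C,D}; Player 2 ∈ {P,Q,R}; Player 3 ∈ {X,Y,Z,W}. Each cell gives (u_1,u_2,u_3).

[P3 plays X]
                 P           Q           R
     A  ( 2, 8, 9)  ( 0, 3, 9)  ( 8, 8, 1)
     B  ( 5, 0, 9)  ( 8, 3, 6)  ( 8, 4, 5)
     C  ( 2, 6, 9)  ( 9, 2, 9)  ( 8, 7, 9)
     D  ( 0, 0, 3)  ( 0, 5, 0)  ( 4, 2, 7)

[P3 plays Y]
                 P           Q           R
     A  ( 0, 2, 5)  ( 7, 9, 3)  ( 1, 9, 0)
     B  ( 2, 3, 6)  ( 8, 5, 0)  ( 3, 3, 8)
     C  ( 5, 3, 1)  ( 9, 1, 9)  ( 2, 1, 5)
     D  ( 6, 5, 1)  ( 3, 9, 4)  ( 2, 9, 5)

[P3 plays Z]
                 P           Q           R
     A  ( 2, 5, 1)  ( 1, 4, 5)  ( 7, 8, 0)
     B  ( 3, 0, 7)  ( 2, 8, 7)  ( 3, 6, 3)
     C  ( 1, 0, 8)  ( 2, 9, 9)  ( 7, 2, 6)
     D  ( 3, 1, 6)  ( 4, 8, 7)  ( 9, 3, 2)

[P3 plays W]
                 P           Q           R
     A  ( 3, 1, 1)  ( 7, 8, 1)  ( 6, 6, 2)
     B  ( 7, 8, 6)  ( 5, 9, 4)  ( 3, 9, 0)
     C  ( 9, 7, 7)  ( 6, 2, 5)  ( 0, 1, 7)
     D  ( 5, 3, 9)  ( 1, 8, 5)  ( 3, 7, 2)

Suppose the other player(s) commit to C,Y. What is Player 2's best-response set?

P2 best: {P}

u_2(P vs C,Y) = 3
u_2(Q vs C,Y) = 1
u_2(R vs C,Y) = 1
max payoff 3 at {P}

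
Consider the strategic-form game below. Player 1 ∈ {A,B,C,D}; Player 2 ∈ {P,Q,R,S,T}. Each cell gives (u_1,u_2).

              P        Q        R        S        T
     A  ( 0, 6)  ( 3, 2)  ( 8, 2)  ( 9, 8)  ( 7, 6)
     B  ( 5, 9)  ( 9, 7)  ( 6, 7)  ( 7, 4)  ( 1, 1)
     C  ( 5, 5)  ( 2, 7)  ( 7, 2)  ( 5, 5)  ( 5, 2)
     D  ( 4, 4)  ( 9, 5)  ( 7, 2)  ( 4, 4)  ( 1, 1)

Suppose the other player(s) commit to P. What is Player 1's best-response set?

u_1(A vs P) = 0
u_1(B vs P) = 5
u_1(C vs P) = 5
u_1(D vs P) = 4
max payoff 5 at {B,C}

BR_1 = {B,C}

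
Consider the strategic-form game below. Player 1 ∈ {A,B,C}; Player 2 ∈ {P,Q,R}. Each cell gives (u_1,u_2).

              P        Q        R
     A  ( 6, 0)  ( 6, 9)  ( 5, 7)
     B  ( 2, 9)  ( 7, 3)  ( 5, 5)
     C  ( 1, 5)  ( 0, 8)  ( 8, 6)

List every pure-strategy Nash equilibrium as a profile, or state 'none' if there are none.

(A,P): not NE [P2→Q gives 9>0]
(A,Q): not NE [P1→B gives 7>6]
(A,R): not NE [P1→C gives 8>5; P2→Q gives 9>7]
(B,P): not NE [P1→A gives 6>2]
(B,Q): not NE [P2→P gives 9>3]
(B,R): not NE [P1→C gives 8>5; P2→P gives 9>5]
(C,P): not NE [P1→A gives 6>1; P2→Q gives 8>5]
(C,Q): not NE [P1→B gives 7>0]
(C,R): not NE [P2→Q gives 8>6]

PSNE: ∅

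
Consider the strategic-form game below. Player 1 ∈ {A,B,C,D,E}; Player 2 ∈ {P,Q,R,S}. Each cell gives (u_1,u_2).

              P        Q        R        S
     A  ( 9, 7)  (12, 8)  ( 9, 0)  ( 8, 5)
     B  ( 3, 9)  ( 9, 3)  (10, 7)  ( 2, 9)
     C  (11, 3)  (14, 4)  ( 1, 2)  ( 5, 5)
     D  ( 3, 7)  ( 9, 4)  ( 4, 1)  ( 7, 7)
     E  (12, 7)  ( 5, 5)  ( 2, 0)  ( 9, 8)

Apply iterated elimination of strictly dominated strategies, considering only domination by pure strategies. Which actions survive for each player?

P1 drop D (A beats it: P:9>3 Q:12>9 R:9>4 S:8>7)
P2 drop R (P beats it: A:7>0 B:9>7 C:3>2 E:7>0)
P1 drop B (A beats it: P:9>3 Q:12>9 S:8>2)
P1→{A,C,E} P2→{P,Q,S}

Survivors P1:{A,C,E} P2:{P,Q,S}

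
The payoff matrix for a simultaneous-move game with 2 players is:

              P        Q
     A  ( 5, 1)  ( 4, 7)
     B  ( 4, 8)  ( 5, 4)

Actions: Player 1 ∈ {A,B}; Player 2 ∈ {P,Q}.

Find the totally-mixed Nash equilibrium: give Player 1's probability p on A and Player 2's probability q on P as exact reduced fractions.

P1 indiff ⇒ q·5+(1-q)·4 = q·4+(1-q)·5 ⇒ q(1) = (1-q)(1) ⇒ q = 1/2
P2 indiff ⇒ p·1+(1-p)·8 = p·7+(1-p)·4 ⇒ p(-6) = (1-p)(-4) ⇒ p = 2/5

(p,q) = (2/5, 1/2)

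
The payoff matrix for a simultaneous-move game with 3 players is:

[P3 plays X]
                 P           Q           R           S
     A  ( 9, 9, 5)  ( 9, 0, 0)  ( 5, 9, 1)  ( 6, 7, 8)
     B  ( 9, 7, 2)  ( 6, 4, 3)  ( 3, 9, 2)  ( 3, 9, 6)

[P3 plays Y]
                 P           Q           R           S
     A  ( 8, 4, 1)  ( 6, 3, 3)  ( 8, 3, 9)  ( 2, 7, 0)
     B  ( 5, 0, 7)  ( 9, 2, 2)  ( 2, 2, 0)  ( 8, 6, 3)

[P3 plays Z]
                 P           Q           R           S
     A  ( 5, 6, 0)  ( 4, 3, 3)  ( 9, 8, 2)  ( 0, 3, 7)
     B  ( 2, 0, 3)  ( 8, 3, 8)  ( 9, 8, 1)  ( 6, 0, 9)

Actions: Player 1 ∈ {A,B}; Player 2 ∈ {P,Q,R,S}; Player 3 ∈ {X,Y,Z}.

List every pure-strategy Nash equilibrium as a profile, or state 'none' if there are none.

(A,P,X): NE
(A,P,Y): not NE [P2→S gives 7>4; P3→X gives 5>1]
(A,P,Z): not NE [P2→R gives 8>6; P3→X gives 5>0]
(A,Q,X): not NE [P2→R gives 9>0; P3→Z gives 3>0]
(A,Q,Y): not NE [P1→B gives 9>6; P2→S gives 7>3]
(A,Q,Z): not NE [P1→B gives 8>4; P2→R gives 8>3]
(A,R,X): not NE [P3→Y gives 9>1]
(A,R,Y): not NE [P2→S gives 7>3]
(A,R,Z): not NE [P3→Y gives 9>2]
(A,S,X): not NE [P2→R gives 9>7]
(A,S,Y): not NE [P1→B gives 8>2; P3→X gives 8>0]
(A,S,Z): not NE [P1→B gives 6>0; P2→R gives 8>3; P3→X gives 8>7]
(B,P,X): not NE [P2→S gives 9>7; P3→Y gives 7>2]
(B,P,Y): not NE [P1→A gives 8>5; P2→S gives 6>0]
(B,P,Z): not NE [P1→A gives 5>2; P2→R gives 8>0; P3→Y gives 7>3]
(B,Q,X): not NE [P1→A gives 9>6; P2→S gives 9>4; P3→Z gives 8>3]
(B,Q,Y): not NE [P2→S gives 6>2; P3→Z gives 8>2]
(B,Q,Z): not NE [P2→R gives 8>3]
(B,R,X): not NE [P1→A gives 5>3]
(B,R,Y): not NE [P1→A gives 8>2; P2→S gives 6>2; P3→X gives 2>0]
(B,R,Z): not NE [P3→X gives 2>1]
(B,S,X): not NE [P1→A gives 6>3; P3→Z gives 9>6]
(B,S,Y): not NE [P3→Z gives 9>3]
(B,S,Z): not NE [P2→R gives 8>0]

NE set: (A,P,X)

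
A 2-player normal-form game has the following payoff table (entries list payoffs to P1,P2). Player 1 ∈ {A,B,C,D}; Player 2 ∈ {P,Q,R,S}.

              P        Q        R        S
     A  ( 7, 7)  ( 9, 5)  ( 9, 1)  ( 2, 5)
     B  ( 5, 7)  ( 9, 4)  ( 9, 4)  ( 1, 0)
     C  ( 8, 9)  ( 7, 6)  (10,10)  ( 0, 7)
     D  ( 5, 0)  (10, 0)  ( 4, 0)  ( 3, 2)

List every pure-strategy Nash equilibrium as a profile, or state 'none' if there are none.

Nash profiles: (C,R), (D,S)

(A,P): not NE [P1→C gives 8>7]
(A,Q): not NE [P1→D gives 10>9; P2→P gives 7>5]
(A,R): not NE [P1→C gives 10>9; P2→P gives 7>1]
(A,S): not NE [P1→D gives 3>2; P2→P gives 7>5]
(B,P): not NE [P1→C gives 8>5]
(B,Q): not NE [P1→D gives 10>9; P2→P gives 7>4]
(B,R): not NE [P1→C gives 10>9; P2→P gives 7>4]
(B,S): not NE [P1→D gives 3>1; P2→P gives 7>0]
(C,P): not NE [P2→R gives 10>9]
(C,Q): not NE [P1→D gives 10>7; P2→R gives 10>6]
(C,R): NE
(C,S): not NE [P1→D gives 3>0; P2→R gives 10>7]
(D,P): not NE [P1→C gives 8>5; P2→S gives 2>0]
(D,Q): not NE [P2→S gives 2>0]
(D,R): not NE [P1→C gives 10>4; P2→S gives 2>0]
(D,S): NE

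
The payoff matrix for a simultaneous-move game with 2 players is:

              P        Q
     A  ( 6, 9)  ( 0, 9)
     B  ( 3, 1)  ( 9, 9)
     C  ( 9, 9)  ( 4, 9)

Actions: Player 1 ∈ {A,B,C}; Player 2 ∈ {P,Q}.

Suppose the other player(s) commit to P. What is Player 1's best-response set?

u_1(A vs P) = 6
u_1(B vs P) = 3
u_1(C vs P) = 9
max payoff 9 at {C}

BR_1 = {C}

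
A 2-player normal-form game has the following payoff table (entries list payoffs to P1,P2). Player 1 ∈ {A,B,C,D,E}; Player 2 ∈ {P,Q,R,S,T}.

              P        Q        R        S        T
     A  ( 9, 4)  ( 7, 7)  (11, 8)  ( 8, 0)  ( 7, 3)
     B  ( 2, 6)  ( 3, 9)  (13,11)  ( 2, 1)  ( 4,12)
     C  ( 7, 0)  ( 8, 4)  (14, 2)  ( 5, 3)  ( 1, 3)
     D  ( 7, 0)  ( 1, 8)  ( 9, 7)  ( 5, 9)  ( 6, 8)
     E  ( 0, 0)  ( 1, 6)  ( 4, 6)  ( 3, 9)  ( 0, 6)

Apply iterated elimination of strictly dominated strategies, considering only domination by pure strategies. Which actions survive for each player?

P1 drop D (A beats it: P:9>7 Q:7>1 R:11>9 S:8>5 T:7>6)
P1 drop E (A beats it: P:9>0 Q:7>1 R:11>4 S:8>3 T:7>0)
P2 drop P (Q beats it: A:7>4 B:9>6 C:4>0)
P2 drop S (Q beats it: A:7>0 B:9>1 C:4>3)
P1→{A,B,C} P2→{Q,R,T}

IESDS → P1:{A,B,C} P2:{Q,R,T}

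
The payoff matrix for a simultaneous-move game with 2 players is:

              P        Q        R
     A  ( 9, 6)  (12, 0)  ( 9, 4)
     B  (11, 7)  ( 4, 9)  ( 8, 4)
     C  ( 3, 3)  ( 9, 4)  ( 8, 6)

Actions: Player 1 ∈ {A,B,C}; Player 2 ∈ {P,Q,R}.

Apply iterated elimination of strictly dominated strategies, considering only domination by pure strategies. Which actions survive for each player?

P1 drop C (A beats it: P:9>3 Q:12>9 R:9>8)
P2 drop R (P beats it: A:6>4 B:7>4)
P1→{A,B} P2→{P,Q}

IESDS → P1:{A,B} P2:{P,Q}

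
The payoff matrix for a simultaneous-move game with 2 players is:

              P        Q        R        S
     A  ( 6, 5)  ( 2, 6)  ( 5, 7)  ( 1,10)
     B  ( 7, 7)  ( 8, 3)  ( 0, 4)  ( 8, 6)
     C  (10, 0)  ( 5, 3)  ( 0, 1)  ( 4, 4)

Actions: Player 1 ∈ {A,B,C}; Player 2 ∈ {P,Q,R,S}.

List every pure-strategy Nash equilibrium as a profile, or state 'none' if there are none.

(A,P): not NE [P1→C gives 10>6; P2→S gives 10>5]
(A,Q): not NE [P1→B gives 8>2; P2→S gives 10>6]
(A,R): not NE [P2→S gives 10>7]
(A,S): not NE [P1→B gives 8>1]
(B,P): not NE [P1→C gives 10>7]
(B,Q): not NE [P2→P gives 7>3]
(B,R): not NE [P1→A gives 5>0; P2→P gives 7>4]
(B,S): not NE [P2→P gives 7>6]
(C,P): not NE [P2→S gives 4>0]
(C,Q): not NE [P1→B gives 8>5; P2→S gives 4>3]
(C,R): not NE [P1→A gives 5>0; P2→S gives 4>1]
(C,S): not NE [P1→B gives 8>4]

No pure NE.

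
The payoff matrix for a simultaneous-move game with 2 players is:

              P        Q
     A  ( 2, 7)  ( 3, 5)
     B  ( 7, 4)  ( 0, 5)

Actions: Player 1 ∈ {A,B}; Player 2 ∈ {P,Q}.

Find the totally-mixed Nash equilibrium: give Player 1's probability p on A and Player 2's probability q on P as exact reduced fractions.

P1 indiff ⇒ q·2+(1-q)·3 = q·7+(1-q)·0 ⇒ q(-5) = (1-q)(-3) ⇒ q = 3/8
P2 indiff ⇒ p·7+(1-p)·4 = p·5+(1-p)·5 ⇒ p(2) = (1-p)(1) ⇒ p = 1/3

(p,q) = (1/3, 3/8)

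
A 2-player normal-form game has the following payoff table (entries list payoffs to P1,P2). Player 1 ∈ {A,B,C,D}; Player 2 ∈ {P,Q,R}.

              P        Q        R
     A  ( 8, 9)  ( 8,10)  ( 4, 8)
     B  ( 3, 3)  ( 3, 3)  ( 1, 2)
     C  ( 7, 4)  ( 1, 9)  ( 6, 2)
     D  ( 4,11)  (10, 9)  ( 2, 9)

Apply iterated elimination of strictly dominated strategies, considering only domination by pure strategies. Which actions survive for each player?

P1 drop B (A beats it: P:8>3 Q:8>3 R:4>1)
P2 drop R (P beats it: A:9>8 C:4>2 D:11>9)
P1 drop C (A beats it: P:8>7 Q:8>1)
P1→{A,D} P2→{P,Q}

Survivors P1:{A,D} P2:{P,Q}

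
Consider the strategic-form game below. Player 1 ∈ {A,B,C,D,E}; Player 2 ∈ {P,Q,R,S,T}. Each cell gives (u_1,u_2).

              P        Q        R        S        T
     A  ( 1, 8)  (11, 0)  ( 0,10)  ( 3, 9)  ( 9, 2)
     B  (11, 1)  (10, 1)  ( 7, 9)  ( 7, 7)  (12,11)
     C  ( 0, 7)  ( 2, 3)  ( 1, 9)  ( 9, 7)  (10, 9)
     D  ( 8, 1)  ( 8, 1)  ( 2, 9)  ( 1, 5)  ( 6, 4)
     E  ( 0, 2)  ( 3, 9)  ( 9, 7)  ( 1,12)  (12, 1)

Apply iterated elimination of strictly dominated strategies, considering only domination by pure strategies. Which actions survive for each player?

P1 drop D (B beats it: P:11>8 Q:10>8 R:7>2 S:7>1 T:12>6)
P2 drop P (R beats it: A:10>8 B:9>1 C:9>7 E:7>2)
P2 drop Q (S beats it: A:9>0 B:7>1 C:7>3 E:12>9)
P1 drop A (B beats it: R:7>0 S:7>3 T:12>9)
P1→{B,C,E} P2→{R,S,T}

Survivors P1:{B,C,E} P2:{R,S,T}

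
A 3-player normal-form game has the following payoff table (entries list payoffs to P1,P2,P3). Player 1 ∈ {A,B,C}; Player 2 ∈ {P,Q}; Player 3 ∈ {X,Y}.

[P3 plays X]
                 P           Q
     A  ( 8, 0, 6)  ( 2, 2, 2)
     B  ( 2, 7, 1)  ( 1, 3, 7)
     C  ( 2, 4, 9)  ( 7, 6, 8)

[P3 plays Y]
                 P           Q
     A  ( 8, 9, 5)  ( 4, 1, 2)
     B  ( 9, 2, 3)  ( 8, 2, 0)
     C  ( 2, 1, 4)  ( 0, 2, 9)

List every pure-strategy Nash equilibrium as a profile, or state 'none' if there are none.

PSNE = {(B,P,Y)}

(A,P,X): not NE [P2→Q gives 2>0]
(A,P,Y): not NE [P1→B gives 9>8; P3→X gives 6>5]
(A,Q,X): not NE [P1→C gives 7>2]
(A,Q,Y): not NE [P1→B gives 8>4; P2→P gives 9>1]
(B,P,X): not NE [P1→A gives 8>2; P3→Y gives 3>1]
(B,P,Y): NE
(B,Q,X): not NE [P1→C gives 7>1; P2→P gives 7>3]
(B,Q,Y): not NE [P3→X gives 7>0]
(C,P,X): not NE [P1→A gives 8>2; P2→Q gives 6>4]
(C,P,Y): not NE [P1→B gives 9>2; P2→Q gives 2>1; P3→X gives 9>4]
(C,Q,X): not NE [P3→Y gives 9>8]
(C,Q,Y): not NE [P1→B gives 8>0]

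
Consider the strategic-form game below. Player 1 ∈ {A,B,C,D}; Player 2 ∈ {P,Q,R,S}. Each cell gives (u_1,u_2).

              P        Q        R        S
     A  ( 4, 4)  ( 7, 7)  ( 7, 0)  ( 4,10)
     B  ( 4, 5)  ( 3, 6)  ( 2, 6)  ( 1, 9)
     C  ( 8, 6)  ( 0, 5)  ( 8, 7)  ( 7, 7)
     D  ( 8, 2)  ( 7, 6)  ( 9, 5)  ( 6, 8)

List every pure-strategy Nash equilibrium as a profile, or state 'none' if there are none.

NE set: (C,S)

(A,P): not NE [P1→D gives 8>4; P2→S gives 10>4]
(A,Q): not NE [P2→S gives 10>7]
(A,R): not NE [P1→D gives 9>7; P2→S gives 10>0]
(A,S): not NE [P1→C gives 7>4]
(B,P): not NE [P1→D gives 8>4; P2→S gives 9>5]
(B,Q): not NE [P1→D gives 7>3; P2→S gives 9>6]
(B,R): not NE [P1→D gives 9>2; P2→S gives 9>6]
(B,S): not NE [P1→C gives 7>1]
(C,P): not NE [P2→S gives 7>6]
(C,Q): not NE [P1→D gives 7>0; P2→S gives 7>5]
(C,R): not NE [P1→D gives 9>8]
(C,S): NE
(D,P): not NE [P2→S gives 8>2]
(D,Q): not NE [P2→S gives 8>6]
(D,R): not NE [P2→S gives 8>5]
(D,S): not NE [P1→C gives 7>6]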